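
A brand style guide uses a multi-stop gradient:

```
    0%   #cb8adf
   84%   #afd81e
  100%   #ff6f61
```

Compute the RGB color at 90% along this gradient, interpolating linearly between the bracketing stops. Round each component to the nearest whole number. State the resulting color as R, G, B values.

(205, 177, 55)

90% lies between the 84% and 100% stops, so the local fraction is t = (90 − 84)/(100 − 84) = 6/16 ≈ 0.375.
#afd81e → (175, 216, 30); #ff6f61 → (255, 111, 97).
R = 175 + 0.375 × (255 − 175) = 205 → 205
G = 216 + 0.375 × (111 − 216) = 176.625 → 177
B = 30 + 0.375 × (97 − 30) = 55.125 → 55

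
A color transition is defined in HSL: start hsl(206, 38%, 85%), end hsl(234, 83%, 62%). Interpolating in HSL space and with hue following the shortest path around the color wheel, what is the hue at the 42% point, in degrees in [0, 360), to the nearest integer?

218

Hue arc: Δh = 234 − 206 = 28° (|Δh| ≤ 180, already the shorter path).
H = 206 + 0.42 × (28) = 217.76 → 218°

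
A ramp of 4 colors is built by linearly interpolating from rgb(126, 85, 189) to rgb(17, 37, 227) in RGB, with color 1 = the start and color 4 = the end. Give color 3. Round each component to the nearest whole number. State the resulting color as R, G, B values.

(53, 53, 214)

With 4 swatches and endpoints inclusive, swatch 3 sits at t = (3 − 1)/(4 − 1) = 2/3 ≈ 0.6667.
R = 126 + 0.6667 × (17 − 126) = 53.33 → 53
G = 85 + 0.6667 × (37 − 85) = 52.998 → 53
B = 189 + 0.6667 × (227 − 189) = 214.335 → 214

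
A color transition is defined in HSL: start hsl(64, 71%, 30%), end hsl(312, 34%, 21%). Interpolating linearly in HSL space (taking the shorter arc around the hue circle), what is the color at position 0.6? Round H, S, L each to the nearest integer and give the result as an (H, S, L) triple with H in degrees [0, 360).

(357, 49, 25)

Hue: 312 − 64 = 248°, but |248| > 180 so the shorter arc goes the other way: Δh = 248 − 360 = -112°.
H = 64 + 0.6 × (-112) = -3.2 → -3 → -3 mod 360 = 357°
S = 71 + 0.6 × (34 − 71) = 48.8 → 49%
L = 30 + 0.6 × (21 − 30) = 24.6 → 25%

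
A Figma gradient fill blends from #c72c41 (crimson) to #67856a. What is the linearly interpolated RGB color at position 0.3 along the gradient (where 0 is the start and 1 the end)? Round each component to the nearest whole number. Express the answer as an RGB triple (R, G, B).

(170, 71, 77)

#c72c41 → (199, 44, 65); #67856a → (103, 133, 106).
R = 199 + 0.3 × (103 − 199) = 199 + 0.3 × -96 = 170.2 → 170
G = 44 + 0.3 × (133 − 44) = 44 + 0.3 × 89 = 70.7 → 71
B = 65 + 0.3 × (106 − 65) = 65 + 0.3 × 41 = 77.3 → 77
So the blended color is (170, 71, 77), about #aa474d.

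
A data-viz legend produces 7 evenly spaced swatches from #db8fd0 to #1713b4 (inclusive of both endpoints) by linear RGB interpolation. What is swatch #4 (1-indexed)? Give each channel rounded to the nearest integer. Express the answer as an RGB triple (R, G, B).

With 7 swatches and endpoints inclusive, swatch 4 sits at t = (4 − 1)/(7 − 1) = 3/6 ≈ 0.5.
#db8fd0 → (219, 143, 208); #1713b4 → (23, 19, 180).
R = 219 + 0.5 × (23 − 219) = 121 → 121
G = 143 + 0.5 × (19 − 143) = 81 → 81
B = 208 + 0.5 × (180 − 208) = 194 → 194

(121, 81, 194)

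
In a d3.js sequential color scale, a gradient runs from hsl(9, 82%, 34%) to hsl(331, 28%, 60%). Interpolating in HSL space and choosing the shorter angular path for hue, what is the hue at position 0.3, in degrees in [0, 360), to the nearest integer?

358

Hue: 331 − 9 = 322°, but |322| > 180 so the shorter arc goes the other way: Δh = 322 − 360 = -38°.
H = 9 + 0.3 × (-38) = -2.4 → -2 → -2 mod 360 = 358°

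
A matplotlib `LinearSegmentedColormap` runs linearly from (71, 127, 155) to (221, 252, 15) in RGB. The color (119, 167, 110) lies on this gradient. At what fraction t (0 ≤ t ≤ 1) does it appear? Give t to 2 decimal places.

0.32

Invert the lerp on the R channel (largest span, 150): t = (119 − 71) / (221 − 71) = 48/150 = 0.32.
Check on G: (167 − 127)/(252 − 127) = 0.32 ✓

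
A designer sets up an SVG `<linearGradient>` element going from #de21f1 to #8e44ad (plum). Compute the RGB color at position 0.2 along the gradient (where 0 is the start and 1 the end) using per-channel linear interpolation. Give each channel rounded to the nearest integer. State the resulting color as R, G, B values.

#de21f1 → (222, 33, 241); #8e44ad → (142, 68, 173).
R = 222 + 0.2 × (142 − 222) = 222 + 0.2 × -80 = 206 → 206
G = 33 + 0.2 × (68 − 33) = 33 + 0.2 × 35 = 40 → 40
B = 241 + 0.2 × (173 − 241) = 241 + 0.2 × -68 = 227.4 → 227

(206, 40, 227)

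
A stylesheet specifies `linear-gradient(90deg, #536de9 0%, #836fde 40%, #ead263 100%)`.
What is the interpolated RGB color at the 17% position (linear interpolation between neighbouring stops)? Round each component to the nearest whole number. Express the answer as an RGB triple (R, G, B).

17% lies between the 0% and 40% stops, so the local fraction is t = (17 − 0)/(40 − 0) = 17/40 ≈ 0.425.
#536de9 → (83, 109, 233); #836fde → (131, 111, 222).
R = 83 + 0.425 × (131 − 83) = 103.4 → 103
G = 109 + 0.425 × (111 − 109) = 109.85 → 110
B = 233 + 0.425 × (222 − 233) = 228.325 → 228

(103, 110, 228)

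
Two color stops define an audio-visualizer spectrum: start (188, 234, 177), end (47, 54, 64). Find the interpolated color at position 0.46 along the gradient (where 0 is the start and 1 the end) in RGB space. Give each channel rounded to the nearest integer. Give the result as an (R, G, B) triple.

R = 188 + 0.46 × (47 − 188) = 188 + 0.46 × -141 = 123.14 → 123
G = 234 + 0.46 × (54 − 234) = 234 + 0.46 × -180 = 151.2 → 151
B = 177 + 0.46 × (64 − 177) = 177 + 0.46 × -113 = 125.02 → 125

(123, 151, 125)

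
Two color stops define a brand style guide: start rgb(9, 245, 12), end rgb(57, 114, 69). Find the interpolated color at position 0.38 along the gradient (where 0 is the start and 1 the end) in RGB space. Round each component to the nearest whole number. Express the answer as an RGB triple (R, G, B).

R = 9 + 0.38 × (57 − 9) = 9 + 0.38 × 48 = 27.24 → 27
G = 245 + 0.38 × (114 − 245) = 245 + 0.38 × -131 = 195.22 → 195
B = 12 + 0.38 × (69 − 12) = 12 + 0.38 × 57 = 33.66 → 34

(27, 195, 34)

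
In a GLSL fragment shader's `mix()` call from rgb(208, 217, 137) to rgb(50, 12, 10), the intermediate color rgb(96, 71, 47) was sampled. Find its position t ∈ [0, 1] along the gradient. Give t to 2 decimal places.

0.71

Invert the lerp on the G channel (largest span, 205): t = (71 − 217) / (12 − 217) = -146/-205 = 0.7122.
Check on R: (96 − 208)/(50 − 208) = 0.7089 ✓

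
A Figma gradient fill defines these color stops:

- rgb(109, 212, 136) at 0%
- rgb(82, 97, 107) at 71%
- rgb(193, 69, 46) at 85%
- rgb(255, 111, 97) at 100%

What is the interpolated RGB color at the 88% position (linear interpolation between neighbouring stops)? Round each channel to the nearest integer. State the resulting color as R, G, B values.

(205, 77, 56)

88% lies between the 85% and 100% stops, so the local fraction is t = (88 − 85)/(100 − 85) = 3/15 ≈ 0.2.
R = 193 + 0.2 × (255 − 193) = 205.4 → 205
G = 69 + 0.2 × (111 − 69) = 77.4 → 77
B = 46 + 0.2 × (97 − 46) = 56.2 → 56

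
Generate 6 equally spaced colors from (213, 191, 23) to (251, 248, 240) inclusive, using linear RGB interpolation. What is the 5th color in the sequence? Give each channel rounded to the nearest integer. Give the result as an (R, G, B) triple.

(243, 237, 197)

With 6 swatches and endpoints inclusive, swatch 5 sits at t = (5 − 1)/(6 − 1) = 4/5 ≈ 0.8.
R = 213 + 0.8 × (251 − 213) = 243.4 → 243
G = 191 + 0.8 × (248 − 191) = 236.6 → 237
B = 23 + 0.8 × (240 − 23) = 196.6 → 197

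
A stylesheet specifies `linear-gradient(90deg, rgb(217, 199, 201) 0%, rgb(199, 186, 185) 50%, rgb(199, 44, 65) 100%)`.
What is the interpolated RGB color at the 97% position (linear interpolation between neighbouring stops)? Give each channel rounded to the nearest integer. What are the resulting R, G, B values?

97% lies between the 50% and 100% stops, so the local fraction is t = (97 − 50)/(100 − 50) = 47/50 ≈ 0.94.
R = 199 + 0.94 × (199 − 199) = 199 → 199
G = 186 + 0.94 × (44 − 186) = 52.52 → 53
B = 185 + 0.94 × (65 − 185) = 72.2 → 72

(199, 53, 72)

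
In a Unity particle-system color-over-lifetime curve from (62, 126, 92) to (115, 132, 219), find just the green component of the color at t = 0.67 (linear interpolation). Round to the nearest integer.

130

G = 126 + 0.67 × (132 − 126) = 130.02 → 130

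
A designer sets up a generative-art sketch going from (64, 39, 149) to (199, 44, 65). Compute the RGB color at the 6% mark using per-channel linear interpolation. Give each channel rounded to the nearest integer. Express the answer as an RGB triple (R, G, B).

6% corresponds to t = 0.06.
R = 64 + 0.06 × (199 − 64) = 64 + 0.06 × 135 = 72.1 → 72
G = 39 + 0.06 × (44 − 39) = 39 + 0.06 × 5 = 39.3 → 39
B = 149 + 0.06 × (65 − 149) = 149 + 0.06 × -84 = 143.96 → 144

(72, 39, 144)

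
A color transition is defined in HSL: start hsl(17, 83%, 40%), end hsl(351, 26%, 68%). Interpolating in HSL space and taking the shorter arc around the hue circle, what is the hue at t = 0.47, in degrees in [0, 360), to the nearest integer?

5

Hue: 351 − 17 = 334°, but |334| > 180 so the shorter arc goes the other way: Δh = 334 − 360 = -26°.
H = 17 + 0.47 × (-26) = 4.78 → 5°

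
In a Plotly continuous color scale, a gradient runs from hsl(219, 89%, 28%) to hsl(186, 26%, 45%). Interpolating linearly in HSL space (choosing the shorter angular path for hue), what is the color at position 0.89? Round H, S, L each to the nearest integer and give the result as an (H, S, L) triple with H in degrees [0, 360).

Hue arc: Δh = 186 − 219 = -33° (|Δh| ≤ 180, already the shorter path).
H = 219 + 0.89 × (-33) = 189.63 → 190°
S = 89 + 0.89 × (26 − 89) = 32.93 → 33%
L = 28 + 0.89 × (45 − 28) = 43.13 → 43%

(190, 33, 43)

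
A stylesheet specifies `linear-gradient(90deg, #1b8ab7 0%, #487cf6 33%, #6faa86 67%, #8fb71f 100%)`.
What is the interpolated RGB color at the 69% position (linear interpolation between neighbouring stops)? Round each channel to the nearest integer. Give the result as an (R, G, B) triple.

69% lies between the 67% and 100% stops, so the local fraction is t = (69 − 67)/(100 − 67) = 2/33 ≈ 0.0606.
#6faa86 → (111, 170, 134); #8fb71f → (143, 183, 31).
R = 111 + 0.0606 × (143 − 111) = 112.939 → 113
G = 170 + 0.0606 × (183 − 170) = 170.788 → 171
B = 134 + 0.0606 × (31 − 134) = 127.758 → 128

(113, 171, 128)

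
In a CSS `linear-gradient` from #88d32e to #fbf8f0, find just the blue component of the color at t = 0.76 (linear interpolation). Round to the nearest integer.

B₁ = 46 (from #88d32e), B₂ = 240 (from #fbf8f0).
B = 46 + 0.76 × (240 − 46) = 193.44 → 193

193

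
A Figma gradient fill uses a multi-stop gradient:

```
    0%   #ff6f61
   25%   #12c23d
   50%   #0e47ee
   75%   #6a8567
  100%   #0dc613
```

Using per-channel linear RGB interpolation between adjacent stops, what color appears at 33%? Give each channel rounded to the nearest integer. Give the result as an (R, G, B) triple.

33% lies between the 25% and 50% stops, so the local fraction is t = (33 − 25)/(50 − 25) = 8/25 ≈ 0.32.
#12c23d → (18, 194, 61); #0e47ee → (14, 71, 238).
R = 18 + 0.32 × (14 − 18) = 16.72 → 17
G = 194 + 0.32 × (71 − 194) = 154.64 → 155
B = 61 + 0.32 × (238 − 61) = 117.64 → 118

(17, 155, 118)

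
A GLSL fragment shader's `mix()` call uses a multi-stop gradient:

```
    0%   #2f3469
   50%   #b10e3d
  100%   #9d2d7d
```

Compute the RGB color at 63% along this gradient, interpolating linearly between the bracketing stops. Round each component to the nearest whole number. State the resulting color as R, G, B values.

(172, 22, 78)

63% lies between the 50% and 100% stops, so the local fraction is t = (63 − 50)/(100 − 50) = 13/50 ≈ 0.26.
#b10e3d → (177, 14, 61); #9d2d7d → (157, 45, 125).
R = 177 + 0.26 × (157 − 177) = 171.8 → 172
G = 14 + 0.26 × (45 − 14) = 22.06 → 22
B = 61 + 0.26 × (125 − 61) = 77.64 → 78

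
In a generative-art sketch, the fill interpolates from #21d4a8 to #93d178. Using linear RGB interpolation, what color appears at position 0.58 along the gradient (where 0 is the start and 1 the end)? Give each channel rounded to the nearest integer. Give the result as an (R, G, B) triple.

(99, 210, 140)

#21d4a8 → (33, 212, 168); #93d178 → (147, 209, 120).
R = 33 + 0.58 × (147 − 33) = 33 + 0.58 × 114 = 99.12 → 99
G = 212 + 0.58 × (209 − 212) = 212 + 0.58 × -3 = 210.26 → 210
B = 168 + 0.58 × (120 − 168) = 168 + 0.58 × -48 = 140.16 → 140
So the blended color is (99, 210, 140), about #63d28c.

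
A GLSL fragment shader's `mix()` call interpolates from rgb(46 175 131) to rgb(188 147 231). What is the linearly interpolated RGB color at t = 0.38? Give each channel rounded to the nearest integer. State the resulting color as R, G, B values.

(100, 164, 169)

R = 46 + 0.38 × (188 − 46) = 46 + 0.38 × 142 = 99.96 → 100
G = 175 + 0.38 × (147 − 175) = 175 + 0.38 × -28 = 164.36 → 164
B = 131 + 0.38 × (231 − 131) = 131 + 0.38 × 100 = 169 → 169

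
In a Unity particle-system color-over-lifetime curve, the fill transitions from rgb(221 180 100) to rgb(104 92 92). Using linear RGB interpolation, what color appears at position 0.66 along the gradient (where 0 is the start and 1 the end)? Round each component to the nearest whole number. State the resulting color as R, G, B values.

(144, 122, 95)

R = 221 + 0.66 × (104 − 221) = 221 + 0.66 × -117 = 143.78 → 144
G = 180 + 0.66 × (92 − 180) = 180 + 0.66 × -88 = 121.92 → 122
B = 100 + 0.66 × (92 − 100) = 100 + 0.66 × -8 = 94.72 → 95
So the blended color is (144, 122, 95), about #907a5f.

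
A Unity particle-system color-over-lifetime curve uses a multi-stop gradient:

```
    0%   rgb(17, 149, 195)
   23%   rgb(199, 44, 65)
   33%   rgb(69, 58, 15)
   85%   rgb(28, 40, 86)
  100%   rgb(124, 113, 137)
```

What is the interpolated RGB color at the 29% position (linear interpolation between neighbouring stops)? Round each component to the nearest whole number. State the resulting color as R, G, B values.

29% lies between the 23% and 33% stops, so the local fraction is t = (29 − 23)/(33 − 23) = 6/10 ≈ 0.6.
R = 199 + 0.6 × (69 − 199) = 121 → 121
G = 44 + 0.6 × (58 − 44) = 52.4 → 52
B = 65 + 0.6 × (15 − 65) = 35 → 35

(121, 52, 35)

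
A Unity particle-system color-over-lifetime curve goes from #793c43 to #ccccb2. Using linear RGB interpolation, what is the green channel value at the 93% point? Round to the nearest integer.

G₁ = 60 (from #793c43), G₂ = 204 (from #ccccb2).
G = 60 + 0.93 × (204 − 60) = 193.92 → 194

194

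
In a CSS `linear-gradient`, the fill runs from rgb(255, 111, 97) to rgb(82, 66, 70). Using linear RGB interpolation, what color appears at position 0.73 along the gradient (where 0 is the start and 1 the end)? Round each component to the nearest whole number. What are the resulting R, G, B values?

(129, 78, 77)

R = 255 + 0.73 × (82 − 255) = 255 + 0.73 × -173 = 128.71 → 129
G = 111 + 0.73 × (66 − 111) = 111 + 0.73 × -45 = 78.15 → 78
B = 97 + 0.73 × (70 − 97) = 97 + 0.73 × -27 = 77.29 → 77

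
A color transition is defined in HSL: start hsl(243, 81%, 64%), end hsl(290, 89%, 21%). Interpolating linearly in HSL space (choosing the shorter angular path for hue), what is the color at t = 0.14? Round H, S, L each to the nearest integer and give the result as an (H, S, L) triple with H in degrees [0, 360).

(250, 82, 58)

Hue arc: Δh = 290 − 243 = 47° (|Δh| ≤ 180, already the shorter path).
H = 243 + 0.14 × (47) = 249.58 → 250°
S = 81 + 0.14 × (89 − 81) = 82.12 → 82%
L = 64 + 0.14 × (21 − 64) = 57.98 → 58%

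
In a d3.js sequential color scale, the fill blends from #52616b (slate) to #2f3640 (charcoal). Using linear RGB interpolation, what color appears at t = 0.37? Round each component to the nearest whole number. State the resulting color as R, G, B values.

#52616b → (82, 97, 107); #2f3640 → (47, 54, 64).
R = 82 + 0.37 × (47 − 82) = 82 + 0.37 × -35 = 69.05 → 69
G = 97 + 0.37 × (54 − 97) = 97 + 0.37 × -43 = 81.09 → 81
B = 107 + 0.37 × (64 − 107) = 107 + 0.37 × -43 = 91.09 → 91

(69, 81, 91)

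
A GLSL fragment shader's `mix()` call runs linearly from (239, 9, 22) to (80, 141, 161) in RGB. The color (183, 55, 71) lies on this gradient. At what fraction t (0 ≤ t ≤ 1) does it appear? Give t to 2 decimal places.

Invert the lerp on the R channel (largest span, 159): t = (183 − 239) / (80 − 239) = -56/-159 = 0.3522.
Check on G: (55 − 9)/(141 − 9) = 0.3485 ✓

0.35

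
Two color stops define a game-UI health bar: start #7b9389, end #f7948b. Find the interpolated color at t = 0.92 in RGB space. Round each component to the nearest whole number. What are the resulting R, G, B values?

#7b9389 → (123, 147, 137); #f7948b → (247, 148, 139).
R = 123 + 0.92 × (247 − 123) = 123 + 0.92 × 124 = 237.08 → 237
G = 147 + 0.92 × (148 − 147) = 147 + 0.92 × 1 = 147.92 → 148
B = 137 + 0.92 × (139 − 137) = 137 + 0.92 × 2 = 138.84 → 139

(237, 148, 139)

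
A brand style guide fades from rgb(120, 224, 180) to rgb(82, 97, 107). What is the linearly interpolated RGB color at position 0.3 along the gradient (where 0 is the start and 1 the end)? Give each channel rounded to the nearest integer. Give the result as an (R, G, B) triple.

(109, 186, 158)

R = 120 + 0.3 × (82 − 120) = 120 + 0.3 × -38 = 108.6 → 109
G = 224 + 0.3 × (97 − 224) = 224 + 0.3 × -127 = 185.9 → 186
B = 180 + 0.3 × (107 − 180) = 180 + 0.3 × -73 = 158.1 → 158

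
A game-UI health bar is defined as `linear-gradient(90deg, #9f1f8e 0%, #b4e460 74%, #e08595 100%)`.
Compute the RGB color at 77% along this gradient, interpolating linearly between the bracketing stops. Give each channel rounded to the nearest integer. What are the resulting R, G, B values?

(185, 217, 102)

77% lies between the 74% and 100% stops, so the local fraction is t = (77 − 74)/(100 − 74) = 3/26 ≈ 0.1154.
#b4e460 → (180, 228, 96); #e08595 → (224, 133, 149).
R = 180 + 0.1154 × (224 − 180) = 185.078 → 185
G = 228 + 0.1154 × (133 − 228) = 217.037 → 217
B = 96 + 0.1154 × (149 − 96) = 102.116 → 102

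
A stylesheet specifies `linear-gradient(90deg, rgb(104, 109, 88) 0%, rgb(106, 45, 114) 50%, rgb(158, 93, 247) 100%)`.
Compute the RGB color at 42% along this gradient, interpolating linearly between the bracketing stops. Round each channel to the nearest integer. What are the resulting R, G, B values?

(106, 55, 110)

42% lies between the 0% and 50% stops, so the local fraction is t = (42 − 0)/(50 − 0) = 42/50 ≈ 0.84.
R = 104 + 0.84 × (106 − 104) = 105.68 → 106
G = 109 + 0.84 × (45 − 109) = 55.24 → 55
B = 88 + 0.84 × (114 − 88) = 109.84 → 110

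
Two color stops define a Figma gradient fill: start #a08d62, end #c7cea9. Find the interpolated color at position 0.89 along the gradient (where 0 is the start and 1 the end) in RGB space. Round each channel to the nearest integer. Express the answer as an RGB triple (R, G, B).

#a08d62 → (160, 141, 98); #c7cea9 → (199, 206, 169).
R = 160 + 0.89 × (199 − 160) = 160 + 0.89 × 39 = 194.71 → 195
G = 141 + 0.89 × (206 − 141) = 141 + 0.89 × 65 = 198.85 → 199
B = 98 + 0.89 × (169 − 98) = 98 + 0.89 × 71 = 161.19 → 161

(195, 199, 161)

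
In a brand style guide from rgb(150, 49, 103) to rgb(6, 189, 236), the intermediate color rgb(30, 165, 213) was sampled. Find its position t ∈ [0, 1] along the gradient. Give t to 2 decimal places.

Invert the lerp on the R channel (largest span, 144): t = (30 − 150) / (6 − 150) = -120/-144 = 0.83333.
Check on G: (165 − 49)/(189 − 49) = 0.8286 ✓

0.83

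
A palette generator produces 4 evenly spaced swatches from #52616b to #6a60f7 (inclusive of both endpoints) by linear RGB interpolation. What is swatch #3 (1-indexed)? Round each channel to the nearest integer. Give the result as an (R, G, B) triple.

With 4 swatches and endpoints inclusive, swatch 3 sits at t = (3 − 1)/(4 − 1) = 2/3 ≈ 0.6667.
#52616b → (82, 97, 107); #6a60f7 → (106, 96, 247).
R = 82 + 0.6667 × (106 − 82) = 98.001 → 98
G = 97 + 0.6667 × (96 − 97) = 96.333 → 96
B = 107 + 0.6667 × (247 − 107) = 200.338 → 200

(98, 96, 200)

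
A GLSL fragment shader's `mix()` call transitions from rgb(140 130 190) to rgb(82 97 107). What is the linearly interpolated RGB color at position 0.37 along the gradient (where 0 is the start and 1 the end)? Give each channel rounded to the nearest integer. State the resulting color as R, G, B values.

R = 140 + 0.37 × (82 − 140) = 140 + 0.37 × -58 = 118.54 → 119
G = 130 + 0.37 × (97 − 130) = 130 + 0.37 × -33 = 117.79 → 118
B = 190 + 0.37 × (107 − 190) = 190 + 0.37 × -83 = 159.29 → 159

(119, 118, 159)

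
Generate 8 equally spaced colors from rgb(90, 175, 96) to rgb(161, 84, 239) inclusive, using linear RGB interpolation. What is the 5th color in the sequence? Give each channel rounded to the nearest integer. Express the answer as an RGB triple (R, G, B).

(131, 123, 178)

With 8 swatches and endpoints inclusive, swatch 5 sits at t = (5 − 1)/(8 − 1) = 4/7 ≈ 0.5714.
R = 90 + 0.5714 × (161 − 90) = 130.569 → 131
G = 175 + 0.5714 × (84 − 175) = 123.003 → 123
B = 96 + 0.5714 × (239 − 96) = 177.71 → 178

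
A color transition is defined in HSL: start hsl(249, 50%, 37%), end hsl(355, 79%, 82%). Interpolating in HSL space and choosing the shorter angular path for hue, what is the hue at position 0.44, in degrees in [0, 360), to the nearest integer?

296

Hue arc: Δh = 355 − 249 = 106° (|Δh| ≤ 180, already the shorter path).
H = 249 + 0.44 × (106) = 295.64 → 296°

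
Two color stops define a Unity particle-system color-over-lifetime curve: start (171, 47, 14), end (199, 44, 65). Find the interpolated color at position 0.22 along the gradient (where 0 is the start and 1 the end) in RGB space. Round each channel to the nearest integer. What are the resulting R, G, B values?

(177, 46, 25)

R = 171 + 0.22 × (199 − 171) = 171 + 0.22 × 28 = 177.16 → 177
G = 47 + 0.22 × (44 − 47) = 47 + 0.22 × -3 = 46.34 → 46
B = 14 + 0.22 × (65 − 14) = 14 + 0.22 × 51 = 25.22 → 25
So the blended color is (177, 46, 25), about #b12e19.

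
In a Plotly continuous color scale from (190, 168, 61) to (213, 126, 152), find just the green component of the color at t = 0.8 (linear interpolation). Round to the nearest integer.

134

G = 168 + 0.8 × (126 − 168) = 134.4 → 134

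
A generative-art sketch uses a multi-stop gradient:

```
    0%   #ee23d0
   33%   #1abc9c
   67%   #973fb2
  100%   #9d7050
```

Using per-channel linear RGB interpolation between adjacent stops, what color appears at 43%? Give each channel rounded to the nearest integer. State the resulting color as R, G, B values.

(63, 151, 162)

43% lies between the 33% and 67% stops, so the local fraction is t = (43 − 33)/(67 − 33) = 10/34 ≈ 0.2941.
#1abc9c → (26, 188, 156); #973fb2 → (151, 63, 178).
R = 26 + 0.2941 × (151 − 26) = 62.762 → 63
G = 188 + 0.2941 × (63 − 188) = 151.238 → 151
B = 156 + 0.2941 × (178 − 156) = 162.47 → 162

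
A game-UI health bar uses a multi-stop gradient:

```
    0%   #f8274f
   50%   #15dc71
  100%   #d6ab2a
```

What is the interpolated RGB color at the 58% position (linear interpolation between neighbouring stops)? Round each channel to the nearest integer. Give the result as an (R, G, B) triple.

(52, 212, 102)

58% lies between the 50% and 100% stops, so the local fraction is t = (58 − 50)/(100 − 50) = 8/50 ≈ 0.16.
#15dc71 → (21, 220, 113); #d6ab2a → (214, 171, 42).
R = 21 + 0.16 × (214 − 21) = 51.88 → 52
G = 220 + 0.16 × (171 − 220) = 212.16 → 212
B = 113 + 0.16 × (42 − 113) = 101.64 → 102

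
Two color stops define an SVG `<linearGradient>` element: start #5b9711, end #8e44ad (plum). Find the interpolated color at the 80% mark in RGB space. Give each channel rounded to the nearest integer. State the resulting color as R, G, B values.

#5b9711 → (91, 151, 17); #8e44ad → (142, 68, 173).
80% corresponds to t = 0.8.
R = 91 + 0.8 × (142 − 91) = 91 + 0.8 × 51 = 131.8 → 132
G = 151 + 0.8 × (68 − 151) = 151 + 0.8 × -83 = 84.6 → 85
B = 17 + 0.8 × (173 − 17) = 17 + 0.8 × 156 = 141.8 → 142

(132, 85, 142)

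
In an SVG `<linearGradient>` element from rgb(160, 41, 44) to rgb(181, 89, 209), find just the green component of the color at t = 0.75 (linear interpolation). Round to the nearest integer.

77

G = 41 + 0.75 × (89 − 41) = 77 → 77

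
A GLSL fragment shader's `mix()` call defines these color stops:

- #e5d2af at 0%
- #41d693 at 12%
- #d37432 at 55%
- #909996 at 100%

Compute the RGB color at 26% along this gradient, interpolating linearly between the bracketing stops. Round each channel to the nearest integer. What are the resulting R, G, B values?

26% lies between the 12% and 55% stops, so the local fraction is t = (26 − 12)/(55 − 12) = 14/43 ≈ 0.3256.
#41d693 → (65, 214, 147); #d37432 → (211, 116, 50).
R = 65 + 0.3256 × (211 − 65) = 112.538 → 113
G = 214 + 0.3256 × (116 − 214) = 182.091 → 182
B = 147 + 0.3256 × (50 − 147) = 115.417 → 115

(113, 182, 115)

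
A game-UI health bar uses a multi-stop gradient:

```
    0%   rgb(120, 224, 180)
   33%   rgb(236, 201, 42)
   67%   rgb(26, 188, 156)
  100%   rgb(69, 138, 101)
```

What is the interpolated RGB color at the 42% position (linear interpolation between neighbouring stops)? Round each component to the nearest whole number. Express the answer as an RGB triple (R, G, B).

(180, 198, 72)

42% lies between the 33% and 67% stops, so the local fraction is t = (42 − 33)/(67 − 33) = 9/34 ≈ 0.2647.
R = 236 + 0.2647 × (26 − 236) = 180.413 → 180
G = 201 + 0.2647 × (188 − 201) = 197.559 → 198
B = 42 + 0.2647 × (156 − 42) = 72.176 → 72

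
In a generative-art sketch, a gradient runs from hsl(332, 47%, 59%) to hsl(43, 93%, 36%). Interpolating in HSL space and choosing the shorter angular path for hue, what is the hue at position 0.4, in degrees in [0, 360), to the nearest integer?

0

Hue: 43 − 332 = -289°, but |-289| > 180 so the shorter arc goes the other way: Δh = -289 + 360 = 71°.
H = 332 + 0.4 × (71) = 360.4 → 360 → 360 mod 360 = 0°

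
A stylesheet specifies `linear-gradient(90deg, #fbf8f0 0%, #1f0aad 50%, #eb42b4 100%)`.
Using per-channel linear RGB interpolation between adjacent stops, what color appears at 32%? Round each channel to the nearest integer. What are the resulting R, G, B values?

(110, 96, 197)

32% lies between the 0% and 50% stops, so the local fraction is t = (32 − 0)/(50 − 0) = 32/50 ≈ 0.64.
#fbf8f0 → (251, 248, 240); #1f0aad → (31, 10, 173).
R = 251 + 0.64 × (31 − 251) = 110.2 → 110
G = 248 + 0.64 × (10 − 248) = 95.68 → 96
B = 240 + 0.64 × (173 − 240) = 197.12 → 197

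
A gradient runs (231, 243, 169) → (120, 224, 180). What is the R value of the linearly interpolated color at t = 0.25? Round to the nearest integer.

203

R = 231 + 0.25 × (120 − 231) = 203.25 → 203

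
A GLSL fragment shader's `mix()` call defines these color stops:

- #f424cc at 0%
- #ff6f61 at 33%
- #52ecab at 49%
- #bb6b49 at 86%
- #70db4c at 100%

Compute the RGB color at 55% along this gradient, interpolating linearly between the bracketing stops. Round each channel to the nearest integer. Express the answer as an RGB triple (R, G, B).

55% lies between the 49% and 86% stops, so the local fraction is t = (55 − 49)/(86 − 49) = 6/37 ≈ 0.1622.
#52ecab → (82, 236, 171); #bb6b49 → (187, 107, 73).
R = 82 + 0.1622 × (187 − 82) = 99.031 → 99
G = 236 + 0.1622 × (107 − 236) = 215.076 → 215
B = 171 + 0.1622 × (73 − 171) = 155.104 → 155

(99, 215, 155)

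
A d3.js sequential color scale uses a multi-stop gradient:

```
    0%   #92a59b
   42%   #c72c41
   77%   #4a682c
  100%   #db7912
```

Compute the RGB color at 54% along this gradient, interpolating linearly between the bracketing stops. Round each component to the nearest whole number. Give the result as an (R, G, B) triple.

54% lies between the 42% and 77% stops, so the local fraction is t = (54 − 42)/(77 − 42) = 12/35 ≈ 0.3429.
#c72c41 → (199, 44, 65); #4a682c → (74, 104, 44).
R = 199 + 0.3429 × (74 − 199) = 156.137 → 156
G = 44 + 0.3429 × (104 − 44) = 64.574 → 65
B = 65 + 0.3429 × (44 − 65) = 57.799 → 58

(156, 65, 58)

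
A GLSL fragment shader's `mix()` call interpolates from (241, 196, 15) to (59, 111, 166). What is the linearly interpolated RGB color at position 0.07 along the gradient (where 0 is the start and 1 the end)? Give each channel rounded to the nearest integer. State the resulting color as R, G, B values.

(228, 190, 26)

R = 241 + 0.07 × (59 − 241) = 241 + 0.07 × -182 = 228.26 → 228
G = 196 + 0.07 × (111 − 196) = 196 + 0.07 × -85 = 190.05 → 190
B = 15 + 0.07 × (166 − 15) = 15 + 0.07 × 151 = 25.57 → 26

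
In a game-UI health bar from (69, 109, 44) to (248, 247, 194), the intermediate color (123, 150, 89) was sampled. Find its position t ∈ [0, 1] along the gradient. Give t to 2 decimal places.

0.30

Invert the lerp on the R channel (largest span, 179): t = (123 − 69) / (248 − 69) = 54/179 = 0.30168.
Check on G: (150 − 109)/(247 − 109) = 0.2971 ✓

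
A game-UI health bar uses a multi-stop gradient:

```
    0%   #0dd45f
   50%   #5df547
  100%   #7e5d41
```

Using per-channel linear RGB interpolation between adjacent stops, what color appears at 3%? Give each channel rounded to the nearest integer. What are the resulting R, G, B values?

(18, 214, 94)

3% lies between the 0% and 50% stops, so the local fraction is t = (3 − 0)/(50 − 0) = 3/50 ≈ 0.06.
#0dd45f → (13, 212, 95); #5df547 → (93, 245, 71).
R = 13 + 0.06 × (93 − 13) = 17.8 → 18
G = 212 + 0.06 × (245 − 212) = 213.98 → 214
B = 95 + 0.06 × (71 − 95) = 93.56 → 94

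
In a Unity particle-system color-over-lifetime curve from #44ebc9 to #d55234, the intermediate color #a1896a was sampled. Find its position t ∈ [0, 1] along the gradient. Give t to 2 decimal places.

Invert the lerp on the G channel (largest span, 153): t = (137 − 235) / (82 − 235) = -98/-153 = 0.64052.
Check on R: (161 − 68)/(213 − 68) = 0.6414 ✓

0.64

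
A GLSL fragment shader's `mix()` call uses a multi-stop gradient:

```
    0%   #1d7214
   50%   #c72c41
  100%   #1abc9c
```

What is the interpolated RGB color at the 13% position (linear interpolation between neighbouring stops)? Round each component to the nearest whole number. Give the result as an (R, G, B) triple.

13% lies between the 0% and 50% stops, so the local fraction is t = (13 − 0)/(50 − 0) = 13/50 ≈ 0.26.
#1d7214 → (29, 114, 20); #c72c41 → (199, 44, 65).
R = 29 + 0.26 × (199 − 29) = 73.2 → 73
G = 114 + 0.26 × (44 − 114) = 95.8 → 96
B = 20 + 0.26 × (65 − 20) = 31.7 → 32

(73, 96, 32)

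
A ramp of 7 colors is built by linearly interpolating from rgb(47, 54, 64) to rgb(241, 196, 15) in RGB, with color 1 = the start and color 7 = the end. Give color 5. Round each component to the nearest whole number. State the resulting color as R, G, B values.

(176, 149, 31)

With 7 swatches and endpoints inclusive, swatch 5 sits at t = (5 − 1)/(7 − 1) = 4/6 ≈ 0.6667.
R = 47 + 0.6667 × (241 − 47) = 176.34 → 176
G = 54 + 0.6667 × (196 − 54) = 148.671 → 149
B = 64 + 0.6667 × (15 − 64) = 31.332 → 31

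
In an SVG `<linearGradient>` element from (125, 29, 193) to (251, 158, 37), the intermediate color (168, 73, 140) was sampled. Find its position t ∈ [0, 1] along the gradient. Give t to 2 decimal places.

0.34

Invert the lerp on the B channel (largest span, 156): t = (140 − 193) / (37 − 193) = -53/-156 = 0.33974.
Check on R: (168 − 125)/(251 − 125) = 0.3413 ✓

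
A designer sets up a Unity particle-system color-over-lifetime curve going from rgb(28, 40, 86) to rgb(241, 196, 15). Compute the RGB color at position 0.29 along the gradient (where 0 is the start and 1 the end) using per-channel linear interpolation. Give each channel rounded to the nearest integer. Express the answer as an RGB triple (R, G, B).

R = 28 + 0.29 × (241 − 28) = 28 + 0.29 × 213 = 89.77 → 90
G = 40 + 0.29 × (196 − 40) = 40 + 0.29 × 156 = 85.24 → 85
B = 86 + 0.29 × (15 − 86) = 86 + 0.29 × -71 = 65.41 → 65
So the blended color is (90, 85, 65), about #5a5541.

(90, 85, 65)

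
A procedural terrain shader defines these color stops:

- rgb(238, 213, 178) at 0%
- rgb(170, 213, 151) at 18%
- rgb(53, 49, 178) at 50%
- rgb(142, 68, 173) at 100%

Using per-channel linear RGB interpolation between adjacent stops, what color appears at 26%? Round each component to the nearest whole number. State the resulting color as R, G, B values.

(141, 172, 158)

26% lies between the 18% and 50% stops, so the local fraction is t = (26 − 18)/(50 − 18) = 8/32 ≈ 0.25.
R = 170 + 0.25 × (53 − 170) = 140.75 → 141
G = 213 + 0.25 × (49 − 213) = 172 → 172
B = 151 + 0.25 × (178 − 151) = 157.75 → 158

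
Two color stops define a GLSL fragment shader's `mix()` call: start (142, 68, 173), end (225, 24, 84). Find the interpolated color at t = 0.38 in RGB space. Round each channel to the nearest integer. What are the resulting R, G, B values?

(174, 51, 139)

R = 142 + 0.38 × (225 − 142) = 142 + 0.38 × 83 = 173.54 → 174
G = 68 + 0.38 × (24 − 68) = 68 + 0.38 × -44 = 51.28 → 51
B = 173 + 0.38 × (84 − 173) = 173 + 0.38 × -89 = 139.18 → 139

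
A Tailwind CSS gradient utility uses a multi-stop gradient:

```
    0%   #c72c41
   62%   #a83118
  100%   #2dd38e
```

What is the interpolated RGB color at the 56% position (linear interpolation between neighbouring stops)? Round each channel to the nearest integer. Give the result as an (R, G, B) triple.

(171, 49, 28)

56% lies between the 0% and 62% stops, so the local fraction is t = (56 − 0)/(62 − 0) = 56/62 ≈ 0.9032.
#c72c41 → (199, 44, 65); #a83118 → (168, 49, 24).
R = 199 + 0.9032 × (168 − 199) = 171.001 → 171
G = 44 + 0.9032 × (49 − 44) = 48.516 → 49
B = 65 + 0.9032 × (24 − 65) = 27.969 → 28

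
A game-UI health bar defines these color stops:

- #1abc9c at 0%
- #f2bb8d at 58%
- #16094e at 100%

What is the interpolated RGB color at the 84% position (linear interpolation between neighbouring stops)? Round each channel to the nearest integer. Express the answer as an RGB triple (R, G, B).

84% lies between the 58% and 100% stops, so the local fraction is t = (84 − 58)/(100 − 58) = 26/42 ≈ 0.619.
#f2bb8d → (242, 187, 141); #16094e → (22, 9, 78).
R = 242 + 0.619 × (22 − 242) = 105.82 → 106
G = 187 + 0.619 × (9 − 187) = 76.818 → 77
B = 141 + 0.619 × (78 − 141) = 102.003 → 102

(106, 77, 102)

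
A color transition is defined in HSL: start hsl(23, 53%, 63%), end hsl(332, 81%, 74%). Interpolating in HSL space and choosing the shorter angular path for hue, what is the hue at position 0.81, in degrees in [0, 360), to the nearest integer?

Hue: 332 − 23 = 309°, but |309| > 180 so the shorter arc goes the other way: Δh = 309 − 360 = -51°.
H = 23 + 0.81 × (-51) = -18.31 → -18 → -18 mod 360 = 342°

342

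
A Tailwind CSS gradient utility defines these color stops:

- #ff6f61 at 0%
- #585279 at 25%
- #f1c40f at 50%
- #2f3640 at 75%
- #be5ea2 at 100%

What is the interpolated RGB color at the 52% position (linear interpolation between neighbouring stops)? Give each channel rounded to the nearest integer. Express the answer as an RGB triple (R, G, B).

52% lies between the 50% and 75% stops, so the local fraction is t = (52 − 50)/(75 − 50) = 2/25 ≈ 0.08.
#f1c40f → (241, 196, 15); #2f3640 → (47, 54, 64).
R = 241 + 0.08 × (47 − 241) = 225.48 → 225
G = 196 + 0.08 × (54 − 196) = 184.64 → 185
B = 15 + 0.08 × (64 − 15) = 18.92 → 19

(225, 185, 19)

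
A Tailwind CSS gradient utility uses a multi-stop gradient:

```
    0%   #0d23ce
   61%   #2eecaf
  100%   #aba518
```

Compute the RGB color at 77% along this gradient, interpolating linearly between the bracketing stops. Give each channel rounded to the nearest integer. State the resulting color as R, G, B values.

(97, 207, 113)

77% lies between the 61% and 100% stops, so the local fraction is t = (77 − 61)/(100 − 61) = 16/39 ≈ 0.4103.
#2eecaf → (46, 236, 175); #aba518 → (171, 165, 24).
R = 46 + 0.4103 × (171 − 46) = 97.287 → 97
G = 236 + 0.4103 × (165 − 236) = 206.869 → 207
B = 175 + 0.4103 × (24 − 175) = 113.045 → 113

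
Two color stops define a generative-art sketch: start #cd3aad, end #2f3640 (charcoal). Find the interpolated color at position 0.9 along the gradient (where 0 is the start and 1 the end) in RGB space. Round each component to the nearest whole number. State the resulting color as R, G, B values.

#cd3aad → (205, 58, 173); #2f3640 → (47, 54, 64).
R = 205 + 0.9 × (47 − 205) = 205 + 0.9 × -158 = 62.8 → 63
G = 58 + 0.9 × (54 − 58) = 58 + 0.9 × -4 = 54.4 → 54
B = 173 + 0.9 × (64 − 173) = 173 + 0.9 × -109 = 74.9 → 75
So the blended color is (63, 54, 75), about #3f364b.

(63, 54, 75)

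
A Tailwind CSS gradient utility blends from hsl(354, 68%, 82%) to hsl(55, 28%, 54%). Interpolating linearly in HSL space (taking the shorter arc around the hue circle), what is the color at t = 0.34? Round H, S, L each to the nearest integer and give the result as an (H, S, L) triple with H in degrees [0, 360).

(15, 54, 72)

Hue: 55 − 354 = -299°, but |-299| > 180 so the shorter arc goes the other way: Δh = -299 + 360 = 61°.
H = 354 + 0.34 × (61) = 374.74 → 375 → 375 mod 360 = 15°
S = 68 + 0.34 × (28 − 68) = 54.4 → 54%
L = 82 + 0.34 × (54 − 82) = 72.48 → 72%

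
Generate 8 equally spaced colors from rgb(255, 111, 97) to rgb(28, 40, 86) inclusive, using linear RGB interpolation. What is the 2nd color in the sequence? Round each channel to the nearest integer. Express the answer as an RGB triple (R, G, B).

With 8 swatches and endpoints inclusive, swatch 2 sits at t = (2 − 1)/(8 − 1) = 1/7 ≈ 0.1429.
R = 255 + 0.1429 × (28 − 255) = 222.562 → 223
G = 111 + 0.1429 × (40 − 111) = 100.854 → 101
B = 97 + 0.1429 × (86 − 97) = 95.428 → 95

(223, 101, 95)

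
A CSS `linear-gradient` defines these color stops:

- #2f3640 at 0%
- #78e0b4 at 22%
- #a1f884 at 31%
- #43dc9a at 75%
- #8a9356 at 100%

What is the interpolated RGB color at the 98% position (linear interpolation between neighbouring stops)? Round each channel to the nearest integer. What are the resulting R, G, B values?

(132, 153, 91)

98% lies between the 75% and 100% stops, so the local fraction is t = (98 − 75)/(100 − 75) = 23/25 ≈ 0.92.
#43dc9a → (67, 220, 154); #8a9356 → (138, 147, 86).
R = 67 + 0.92 × (138 − 67) = 132.32 → 132
G = 220 + 0.92 × (147 − 220) = 152.84 → 153
B = 154 + 0.92 × (86 − 154) = 91.44 → 91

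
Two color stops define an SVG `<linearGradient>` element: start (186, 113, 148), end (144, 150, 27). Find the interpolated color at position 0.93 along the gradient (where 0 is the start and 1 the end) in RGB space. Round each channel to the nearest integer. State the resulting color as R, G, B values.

(147, 147, 35)

R = 186 + 0.93 × (144 − 186) = 186 + 0.93 × -42 = 146.94 → 147
G = 113 + 0.93 × (150 − 113) = 113 + 0.93 × 37 = 147.41 → 147
B = 148 + 0.93 × (27 − 148) = 148 + 0.93 × -121 = 35.47 → 35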